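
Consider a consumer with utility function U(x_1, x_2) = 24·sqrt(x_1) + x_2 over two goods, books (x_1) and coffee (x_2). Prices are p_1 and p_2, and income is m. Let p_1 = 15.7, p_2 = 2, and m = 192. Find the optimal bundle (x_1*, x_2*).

Utility is quasi-linear in x_2; the FOC for x_1 is 12/√x_1 = p_1/p_2.
Thus x_1* = (12·p_2/p_1)² — independent of m — with the rest of income spent on x_2.
Plugging in: x_1* = (12·2/15.7)² = 2.3368, x_2* = 77.6561.

x_1* = 2.3368, x_2* = 77.6561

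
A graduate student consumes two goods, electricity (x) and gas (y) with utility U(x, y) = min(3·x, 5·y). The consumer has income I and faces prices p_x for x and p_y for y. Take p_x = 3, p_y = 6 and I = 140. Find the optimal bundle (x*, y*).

Demand: x*(p_x,p_y,I) = 5·I/(5·p_x + 3·p_y), y* = 3·I/(5·p_x + 3·p_y).
Here 5·3 + 3·6 = 33, giving x* = 21.2121 and y* = 12.7273.

x* = 21.2121, y* = 12.7273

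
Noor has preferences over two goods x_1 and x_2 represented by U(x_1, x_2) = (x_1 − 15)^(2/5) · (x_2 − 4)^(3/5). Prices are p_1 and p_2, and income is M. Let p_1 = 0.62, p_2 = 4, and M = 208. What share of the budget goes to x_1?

MRS = (2/3)·(x_2−4)/(x_1−15). Tangency with p_1/p_2 gives x_2−4 = (3/2)·(p_1/p_2)·(x_1−15).
After buying the subsistence bundle (15, 4), a share 0.4 of the remaining income goes to x_1: x_1* = 15 + 0.4·(M − 15p_1 − 4p_2)/p_1.
Discretionary income = 208 − 15·0.62 − 4·4 = 182.7; x_1* = 15 + 0.4·182.7/0.62 = 132.871; x_2* = 4 + 0.6·182.7/4 = 31.405.
Expenditure on x_1: 0.62·132.871 = 82.38; share = 0.3961.

share on x_1 = 0.3961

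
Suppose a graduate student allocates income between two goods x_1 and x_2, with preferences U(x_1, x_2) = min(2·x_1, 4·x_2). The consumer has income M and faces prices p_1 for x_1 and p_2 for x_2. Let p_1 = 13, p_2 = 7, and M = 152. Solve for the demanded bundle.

Leontief preferences: the optimum is at the kink where x_1/4 = x_2/2, i.e. x_2 = (1/2)·x_1.
Budget: p_1·x_1 + p_2·(1/2)·x_1 = M, so (4·p_1 + 2·p_2)·x_1 = 4·M.
Demand: x_1*(p_1,p_2,M) = 4·M/(4·p_1 + 2·p_2), x_2* = 2·M/(4·p_1 + 2·p_2).
Here 4·13 + 2·7 = 66, giving x_1* = 9.2121 and x_2* = 4.6061.

x_1* = 9.2121, x_2* = 4.6061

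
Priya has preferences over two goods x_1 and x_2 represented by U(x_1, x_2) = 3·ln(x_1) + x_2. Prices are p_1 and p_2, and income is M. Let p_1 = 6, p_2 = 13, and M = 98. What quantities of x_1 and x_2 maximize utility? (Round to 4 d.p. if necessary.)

MU_x_1 = 3/x_1, MU_x_2 = 1. Tangency: 3/x_1 = p_1/p_2.
So x_1*(p_1,p_2) = 3·p_2/p_1, independent of income; and x_2* = (M − 3·p_2)/p_2.
At the given prices: x_1* = 3·13/6 = 6.5, and x_2* = 4.5385.

x_1* = 6.5, x_2* = 4.5385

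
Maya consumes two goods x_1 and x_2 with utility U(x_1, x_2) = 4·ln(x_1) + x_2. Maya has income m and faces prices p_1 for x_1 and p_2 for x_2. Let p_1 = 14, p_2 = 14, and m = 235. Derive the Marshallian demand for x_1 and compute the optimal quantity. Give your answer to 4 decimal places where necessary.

So x_1*(p_1,p_2) = 4·p_2/p_1, independent of income; and x_2* = (m − 4·p_2)/p_2.
At the given prices: x_1* = 4·14/14 = 4.

x_1* = 4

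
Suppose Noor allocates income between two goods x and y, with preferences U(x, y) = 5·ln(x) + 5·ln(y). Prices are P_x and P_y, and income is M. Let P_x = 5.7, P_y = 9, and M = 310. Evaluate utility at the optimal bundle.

Demand: x*(P_x,P_y,M) = 0.5·M/P_x and y* = 0.5·M/P_y.
At P_x=5.7, P_y=9, M=310: x* = 0.5·310/5.7 = 27.193, y* = 17.2222.
Utility at the optimum: U(27.193, 17.2222) = 30.7458.

V = 30.7458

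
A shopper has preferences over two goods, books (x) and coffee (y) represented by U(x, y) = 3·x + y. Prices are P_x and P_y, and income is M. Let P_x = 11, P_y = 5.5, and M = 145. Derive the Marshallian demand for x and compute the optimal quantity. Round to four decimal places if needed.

x* = 13.1818

Perfect substitutes: compare marginal utility per dollar. 3/P_x vs 1/P_y → 0.2727 vs 0.1818.
x gives more utility per dollar, so spend all income on x: x* = M/P_x, y* = 0.
Numerically: x* = 13.1818, y* = 0.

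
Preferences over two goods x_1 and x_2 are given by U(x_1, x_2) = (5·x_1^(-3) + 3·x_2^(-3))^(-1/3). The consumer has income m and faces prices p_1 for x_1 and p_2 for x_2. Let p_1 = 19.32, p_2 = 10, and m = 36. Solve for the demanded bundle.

MRS = MU_x_1/MU_x_2 = (5/3)·(x_2/x_1)^(4). Set equal to p_1/p_2.
Hence x_2/x_1 = ((3/5)·p_1/p_2)^(1/(4)), i.e. raised to the 0.25 power.
With the ratio pinned down, the budget gives x_1* = m/(p_1 + p_2·(x_2/x_1)) and x_2* = (x_2/x_1)·x_1*.
Numerically x_2/x_1 = 1.037623, so x_1* = 36/(19.32 + 10·1.037623) = 1.2123 and x_2* = 1.037623·1.2123 = 1.2579.

x_1* = 1.2123, x_2* = 1.2579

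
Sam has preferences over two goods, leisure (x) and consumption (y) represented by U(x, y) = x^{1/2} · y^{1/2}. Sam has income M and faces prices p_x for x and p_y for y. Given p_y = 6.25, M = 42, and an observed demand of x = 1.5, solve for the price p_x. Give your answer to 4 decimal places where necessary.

p_x = 14

MU_x/MU_y = (0.5·y)/(0.5·x); tangency sets this equal to p_x/p_y.
Rearranging, p_y·y = p_x·x. Substituting into the budget gives p_x·x·(1 + 1) = M.
Demand: x*(p_x,p_y,M) = 0.5·M/p_x and y* = 0.5·M/p_y.
Set x* = 1.5 in the demand function and solve for p_x: p_x = 14.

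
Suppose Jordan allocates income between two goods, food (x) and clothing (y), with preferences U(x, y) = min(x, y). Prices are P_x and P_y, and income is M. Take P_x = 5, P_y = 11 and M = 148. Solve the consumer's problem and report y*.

y* = 9.25

With perfect complements, no substitution: consume in ratio x:y = 1:1.
Budget: P_x·x + P_y·x = M, so (P_x + P_y)·x = M.
Demand: x*(P_x,P_y,M) = M/(P_x + P_y), y* = M/(P_x + P_y).
Here 5 + 11 = 16, giving y* = 9.25.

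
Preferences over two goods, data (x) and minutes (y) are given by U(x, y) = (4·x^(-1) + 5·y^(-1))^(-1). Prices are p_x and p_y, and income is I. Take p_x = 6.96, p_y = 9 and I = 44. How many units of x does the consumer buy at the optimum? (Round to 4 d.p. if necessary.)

x* = 2.7833

MRS = MU_x/MU_y = (4/5)·(y/x)^(2). Set equal to p_x/p_y.
Solve for the ratio: y/x = [(5/4)·p_x/p_y]^(0.5).
With the ratio pinned down, the budget gives x* = I/(p_x + p_y·(y/x)) and y* = (y/x)·x*.
Numerically y/x = 0.983192, so x* = 44/(6.96 + 9·0.983192) = 2.7833.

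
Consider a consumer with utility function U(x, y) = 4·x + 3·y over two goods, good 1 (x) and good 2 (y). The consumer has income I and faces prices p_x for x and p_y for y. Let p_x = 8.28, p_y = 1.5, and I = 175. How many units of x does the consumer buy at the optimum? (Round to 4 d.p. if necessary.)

x* = 0

Linear utility — the consumer picks whichever good has higher MU/price: 4/8.28 = 0.4831 vs 3/1.5 = 2.
y gives more utility per dollar, so spend all income on y: y* = I/p_y, x* = 0.
Numerically: x* = 0, y* = 116.6667.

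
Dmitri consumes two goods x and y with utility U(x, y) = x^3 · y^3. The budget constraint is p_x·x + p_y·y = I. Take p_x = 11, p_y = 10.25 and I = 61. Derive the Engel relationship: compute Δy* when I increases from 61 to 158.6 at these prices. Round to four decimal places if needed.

Δy* = 4.761

Tangency: MRS = y/x = p_x/p_y.
So 3·p_y·y = 3·p_x·x; combined with the budget, a share 0.5 of income goes to x.
Demand: x*(p_x,p_y,I) = 0.5·I/p_x and y* = 0.5·I/p_y.
At p_x=11, p_y=10.25, I=61: y* = 0.5·61/10.25 = 2.9756.
At I' = 158.6: y* = 7.7366. Change: 7.7366 − 2.9756 = 4.761.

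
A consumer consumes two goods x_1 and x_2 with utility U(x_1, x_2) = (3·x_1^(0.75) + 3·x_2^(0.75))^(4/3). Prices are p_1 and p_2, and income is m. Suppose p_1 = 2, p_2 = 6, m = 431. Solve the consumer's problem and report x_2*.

x_2* = 2.5655

MU_x_1 ∝ 3·x_1^(-0.25), MU_x_2 ∝ 3·x_2^(-0.25), so MRS = (x_2/x_1)^(0.25) = p_1/p_2.
Hence x_2/x_1 = (p_1/p_2)^(1/(0.25)), i.e. raised to the 4 power.
With the ratio pinned down, the budget gives x_1* = m/(p_1 + p_2·(x_2/x_1)) and x_2* = (x_2/x_1)·x_1*.
Numerically x_2/x_1 = 0.012346, so x_1* = 431/(2 + 6·0.012346) = 207.8036 and x_2* = 0.012346·207.8036 = 2.5655.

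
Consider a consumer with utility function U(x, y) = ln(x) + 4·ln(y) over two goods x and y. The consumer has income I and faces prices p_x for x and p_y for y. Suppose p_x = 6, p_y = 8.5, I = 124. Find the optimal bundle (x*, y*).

MU_x/MU_y = (y)/(4·x); tangency sets this equal to p_x/p_y.
So p_y·y = 4·p_x·x; combined with the budget, a share 0.2 of income goes to x.
Demand: x*(p_x,p_y,I) = 0.2·I/p_x and y* = 0.8·I/p_y.
At p_x=6, p_y=8.5, I=124: x* = 0.2·124/6 = 4.1333, y* = 11.6706.

x* = 4.1333, y* = 11.6706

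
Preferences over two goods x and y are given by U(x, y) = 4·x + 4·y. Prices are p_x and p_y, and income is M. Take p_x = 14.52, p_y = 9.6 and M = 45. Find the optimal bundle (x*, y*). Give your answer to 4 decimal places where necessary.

Perfect substitutes: compare marginal utility per dollar. 4/p_x vs 4/p_y → 0.2755 vs 0.4167.
y gives more utility per dollar, so spend all income on y: y* = M/p_y, x* = 0.
Numerically: x* = 0, y* = 4.6875.

x* = 0, y* = 4.6875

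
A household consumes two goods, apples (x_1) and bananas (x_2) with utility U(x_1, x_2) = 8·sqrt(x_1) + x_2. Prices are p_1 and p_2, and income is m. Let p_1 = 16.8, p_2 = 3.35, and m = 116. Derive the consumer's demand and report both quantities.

x_1* = 0.6362, x_2* = 31.4364

Utility is quasi-linear in x_2; the FOC for x_1 is 4/√x_1 = p_1/p_2.
Thus x_1* = (4·p_2/p_1)² — independent of m — with the rest of income spent on x_2.
Plugging in: x_1* = (4·3.35/16.8)² = 0.6362, x_2* = 31.4364.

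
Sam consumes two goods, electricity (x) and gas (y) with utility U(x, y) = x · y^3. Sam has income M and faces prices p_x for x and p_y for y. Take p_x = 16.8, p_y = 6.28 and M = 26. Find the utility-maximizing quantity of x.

x* = 0.3869

MU_x/MU_y = (y)/(3·x); tangency sets this equal to p_x/p_y.
So p_y·y = 3·p_x·x; combined with the budget, a share 0.25 of income goes to x.
Demand: x*(p_x,p_y,M) = 0.25·M/p_x and y* = 0.75·M/p_y.
At p_x=16.8, p_y=6.28, M=26: x* = 0.25·26/16.8 = 0.3869.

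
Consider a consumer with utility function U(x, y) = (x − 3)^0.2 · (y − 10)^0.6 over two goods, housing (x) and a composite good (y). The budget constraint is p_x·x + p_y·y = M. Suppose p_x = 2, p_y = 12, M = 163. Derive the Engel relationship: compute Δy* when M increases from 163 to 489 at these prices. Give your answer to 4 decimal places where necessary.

MRS = (1/3)·(y−10)/(x−3). Tangency with p_x/p_y gives y−10 = 3·(p_x/p_y)·(x−3).
After buying the subsistence bundle (3, 10), a share 0.25 of the remaining income goes to x: x* = 3 + 0.25·(M − 3p_x − 10p_y)/p_x.
Discretionary income = 163 − 3·2 − 10·12 = 37; y* = 10 + 0.75·37/12 = 12.3125.
At M' = 489: y* = 32.6875. Change: 32.6875 − 12.3125 = 20.375.

Δy* = 20.375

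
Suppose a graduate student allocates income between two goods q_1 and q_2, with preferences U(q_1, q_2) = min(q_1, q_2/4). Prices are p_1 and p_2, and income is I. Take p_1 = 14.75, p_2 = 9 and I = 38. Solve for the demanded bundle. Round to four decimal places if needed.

Leontief preferences: the optimum is at the kink where q_1/1 = q_2/4, i.e. q_2 = 4·q_1.
Budget: p_1·q_1 + p_2·4·q_1 = I, so (p_1 + 4·p_2)·q_1 = I.
Demand: q_1*(p_1,p_2,I) = I/(p_1 + 4·p_2), q_2* = 4·I/(p_1 + 4·p_2).
Here 14.75 + 4·9 = 50.75, giving q_1* = 0.7488 and q_2* = 2.9951.

q_1* = 0.7488, q_2* = 2.9951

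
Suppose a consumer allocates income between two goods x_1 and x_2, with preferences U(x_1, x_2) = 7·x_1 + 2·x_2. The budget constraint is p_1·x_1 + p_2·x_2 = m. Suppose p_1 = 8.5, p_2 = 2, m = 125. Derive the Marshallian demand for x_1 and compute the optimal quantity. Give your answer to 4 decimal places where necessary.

x_1* = 0

Linear utility — the consumer picks whichever good has higher MU/price: 7/8.5 = 0.8235 vs 2/2 = 1.
x_2 gives more utility per dollar, so spend all income on x_2: x_2* = m/p_2, x_1* = 0.
Numerically: x_1* = 0, x_2* = 62.5.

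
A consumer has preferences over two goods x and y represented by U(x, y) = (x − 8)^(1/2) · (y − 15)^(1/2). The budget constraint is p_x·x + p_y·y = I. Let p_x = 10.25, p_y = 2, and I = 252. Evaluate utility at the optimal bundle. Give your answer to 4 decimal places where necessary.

V = 15.4604

MRS = (y−15)/(x−8). Tangency with p_x/p_y gives y−15 = (p_x/p_y)·(x−8).
After buying the subsistence bundle (8, 15), a share 0.5 of the remaining income goes to x: x* = 8 + 0.5·(I − 8p_x − 15p_y)/p_x.
Discretionary income = 252 − 8·10.25 − 15·2 = 140; x* = 8 + 0.5·140/10.25 = 14.8293; y* = 15 + 0.5·140/2 = 50.
Utility at the optimum: U(14.8293, 50) = 15.4604.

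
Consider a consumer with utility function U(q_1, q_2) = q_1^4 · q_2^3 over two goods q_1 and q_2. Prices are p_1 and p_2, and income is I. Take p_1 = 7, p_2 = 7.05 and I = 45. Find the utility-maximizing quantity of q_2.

The MRS is (4/3)·q_2/q_1. Set MRS = p_1/p_2.
Rearranging, p_2·q_2 = (3/4)·p_1·q_1. Substituting into the budget gives p_1·q_1·(1 + (3/4)) = I.
Demand: q_1*(p_1,p_2,I) = 4/7·I/p_1 and q_2* = 3/7·I/p_2.
At p_1=7, p_2=7.05, I=45: q_2* = 3/7·45/7.05 = 2.7356.

q_2* = 2.7356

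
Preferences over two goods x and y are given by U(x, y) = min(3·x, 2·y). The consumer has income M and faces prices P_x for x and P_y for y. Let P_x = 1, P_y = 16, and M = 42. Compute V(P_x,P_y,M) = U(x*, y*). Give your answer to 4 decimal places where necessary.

V = 5.04

With perfect complements, no substitution: consume in ratio x:y = 2:3.
Budget: P_x·x + P_y·(3/2)·x = M, so (2·P_x + 3·P_y)·x = 2·M.
Demand: x*(P_x,P_y,M) = 2·M/(2·P_x + 3·P_y), y* = 3·M/(2·P_x + 3·P_y).
Here 2·1 + 3·16 = 50, giving x* = 1.68 and y* = 2.52.
Utility at the optimum: U(1.68, 2.52) = 5.04.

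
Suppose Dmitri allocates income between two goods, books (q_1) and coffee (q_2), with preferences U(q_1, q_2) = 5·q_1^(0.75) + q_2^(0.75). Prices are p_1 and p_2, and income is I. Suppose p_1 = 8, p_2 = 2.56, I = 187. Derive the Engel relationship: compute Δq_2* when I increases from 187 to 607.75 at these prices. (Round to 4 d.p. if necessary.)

MU_q_1 ∝ 5·q_1^(-0.25), MU_q_2 ∝ q_2^(-0.25), so MRS = 5·(q_2/q_1)^(0.25) = p_1/p_2.
Hence q_2/q_1 = ((1/5)·p_1/p_2)^(1/(0.25)), i.e. raised to the 4 power.
Substitute q_2 = (q_2/q_1)·q_1 into the budget: q_1* = I/(p_1 + p_2·(q_2/q_1)).
Numerically q_2/q_1 = 0.152588, so q_1* = 187/(8 + 2.56·0.152588) = 22.2868 and q_2* = 0.152588·22.2868 = 3.4007.
At I' = 607.75: q_2* = 11.0523. Change: 11.0523 − 3.4007 = 7.6516.

Δq_2* = 7.6516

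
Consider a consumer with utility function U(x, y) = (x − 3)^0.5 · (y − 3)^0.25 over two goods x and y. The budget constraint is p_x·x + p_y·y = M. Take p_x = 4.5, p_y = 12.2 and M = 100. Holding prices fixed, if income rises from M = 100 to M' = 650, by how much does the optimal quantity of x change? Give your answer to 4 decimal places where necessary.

Δx* = 81.4815

After buying the subsistence bundle (3, 3), a share 2/3 of the remaining income goes to x: x* = 3 + 2/3·(M − 3p_x − 3p_y)/p_x.
Discretionary income = 100 − 3·4.5 − 3·12.2 = 49.9; x* = 3 + 2/3·49.9/4.5 = 10.3926.
At M' = 650: x* = 91.8741. Change: 91.8741 − 10.3926 = 81.4815.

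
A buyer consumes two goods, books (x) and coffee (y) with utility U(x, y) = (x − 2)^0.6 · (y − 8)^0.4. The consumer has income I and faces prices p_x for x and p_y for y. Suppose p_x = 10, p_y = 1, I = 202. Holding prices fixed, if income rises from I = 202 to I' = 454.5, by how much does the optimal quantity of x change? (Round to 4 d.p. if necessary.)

Δx* = 15.15

Discretionary income = 202 − 2·10 − 8·1 = 174; x* = 2 + 0.6·174/10 = 12.44.
At I' = 454.5: x* = 27.59. Change: 27.59 − 12.44 = 15.15.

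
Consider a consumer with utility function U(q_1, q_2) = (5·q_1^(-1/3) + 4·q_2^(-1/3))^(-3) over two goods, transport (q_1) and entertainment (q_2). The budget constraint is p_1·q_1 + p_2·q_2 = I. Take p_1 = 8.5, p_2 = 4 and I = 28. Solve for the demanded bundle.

Substitute q_2 = (q_2/q_1)·q_1 into the budget: q_1* = I/(p_1 + p_2·(q_2/q_1)).
Numerically q_2/q_1 = 1.488801, so q_1* = 28/(8.5 + 4·1.488801) = 1.937 and q_2* = 1.488801·1.937 = 2.8838.

q_1* = 1.937, q_2* = 2.8838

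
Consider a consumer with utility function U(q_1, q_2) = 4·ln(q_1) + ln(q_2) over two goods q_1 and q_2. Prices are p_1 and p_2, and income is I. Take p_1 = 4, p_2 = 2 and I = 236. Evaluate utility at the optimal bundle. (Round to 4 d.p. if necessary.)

V = 18.5788

MU_q_1/MU_q_2 = (4·q_2)/(q_1); tangency sets this equal to p_1/p_2.
So 4·p_2·q_2 = p_1·q_1; combined with the budget, a share 0.8 of income goes to q_1.
Demand: q_1*(p_1,p_2,I) = 0.8·I/p_1 and q_2* = 0.2·I/p_2.
At p_1=4, p_2=2, I=236: q_1* = 0.8·236/4 = 47.2, q_2* = 23.6.
Utility at the optimum: U(47.2, 23.6) = 18.5788.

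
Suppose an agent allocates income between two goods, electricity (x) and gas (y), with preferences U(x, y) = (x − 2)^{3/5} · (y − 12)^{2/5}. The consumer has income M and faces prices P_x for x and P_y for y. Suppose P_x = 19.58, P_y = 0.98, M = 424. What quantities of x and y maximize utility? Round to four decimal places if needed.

This is Cobb-Douglas in (x−2, y−12): tangency gives 0.6·P_y·(y−12) = 0.4·P_x·(x−2).
After buying the subsistence bundle (2, 12), a share 0.6 of the remaining income goes to x: x* = 2 + 0.6·(M − 2P_x − 12P_y)/P_x.
Discretionary income = 424 − 2·19.58 − 12·0.98 = 373.08; x* = 2 + 0.6·373.08/19.58 = 13.4325; y* = 12 + 0.4·373.08/0.98 = 164.2776.

x* = 13.4325, y* = 164.2776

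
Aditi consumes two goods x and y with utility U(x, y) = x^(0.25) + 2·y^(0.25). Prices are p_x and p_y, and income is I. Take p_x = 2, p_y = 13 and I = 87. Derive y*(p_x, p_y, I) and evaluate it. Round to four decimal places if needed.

MRS = MU_x/MU_y = (1/2)·(y/x)^(0.75). Set equal to p_x/p_y.
Solve for the ratio: y/x = [2·p_x/p_y]^(4/3).
With the ratio pinned down, the budget gives x* = I/(p_x + p_y·(y/x)) and y* = (y/x)·x*.
Numerically y/x = 0.207725, so x* = 87/(2 + 13·0.207725) = 18.509 and y* = 0.207725·18.509 = 3.8448.

y* = 3.8448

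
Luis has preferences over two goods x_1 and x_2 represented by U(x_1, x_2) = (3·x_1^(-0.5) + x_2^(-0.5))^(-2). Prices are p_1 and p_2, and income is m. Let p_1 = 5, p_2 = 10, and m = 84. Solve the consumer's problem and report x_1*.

x_1* = 10.4627

From the CES first-order condition, 3·(x_2/x_1)^(1.5) = p_1/p_2.
Solve for the ratio: x_2/x_1 = [(1/3)·p_1/p_2]^(2/3).
With the ratio pinned down, the budget gives x_1* = m/(p_1 + p_2·(x_2/x_1)) and x_2* = (x_2/x_1)·x_1*.
Numerically x_2/x_1 = 0.302853, so x_1* = 84/(5 + 10·0.302853) = 10.4627.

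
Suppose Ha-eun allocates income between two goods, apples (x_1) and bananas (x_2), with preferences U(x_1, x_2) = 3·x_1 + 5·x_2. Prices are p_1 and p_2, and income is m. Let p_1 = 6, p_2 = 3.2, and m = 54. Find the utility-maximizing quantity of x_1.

Numerically: x_1* = 0, x_2* = 16.875.

x_1* = 0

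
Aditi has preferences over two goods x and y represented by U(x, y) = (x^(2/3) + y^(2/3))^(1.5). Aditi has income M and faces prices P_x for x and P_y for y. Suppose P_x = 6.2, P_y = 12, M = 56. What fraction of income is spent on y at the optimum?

MRS = MU_x/MU_y = (y/x)^(1/3). Set equal to P_x/P_y.
Hence y/x = (P_x/P_y)^(1/(1/3)), i.e. raised to the 3 power.
With the ratio pinned down, the budget gives x* = M/(P_x + P_y·(y/x)) and y* = (y/x)·x*.
Numerically y/x = 0.137921, so x* = 56/(6.2 + 12·0.137921) = 7.1292 and y* = 0.137921·7.1292 = 0.9833.
Expenditure on y: 12·0.9833 = 11.7992; share = 0.2107.

share on y = 0.2107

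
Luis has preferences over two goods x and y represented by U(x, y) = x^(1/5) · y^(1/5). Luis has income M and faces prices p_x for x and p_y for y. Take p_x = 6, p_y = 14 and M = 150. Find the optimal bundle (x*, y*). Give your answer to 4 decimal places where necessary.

x* = 12.5, y* = 5.3571

MU_x/MU_y = (0.2·y)/(0.2·x); tangency sets this equal to p_x/p_y.
Rearranging, p_y·y = p_x·x. Substituting into the budget gives p_x·x·(1 + 1) = M.
Demand: x*(p_x,p_y,M) = 0.5·M/p_x and y* = 0.5·M/p_y.
At p_x=6, p_y=14, M=150: x* = 0.5·150/6 = 12.5, y* = 5.3571.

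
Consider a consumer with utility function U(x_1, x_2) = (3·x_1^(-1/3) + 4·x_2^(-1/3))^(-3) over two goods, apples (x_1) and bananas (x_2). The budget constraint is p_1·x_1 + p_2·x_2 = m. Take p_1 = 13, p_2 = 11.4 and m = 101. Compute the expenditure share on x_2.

Numerically x_2/x_1 = 1.369251, so x_1* = 101/(13 + 11.4·1.369251) = 3.5303 and x_2* = 1.369251·3.5303 = 4.8339.
Expenditure on x_2: 11.4·4.8339 = 55.1061; share = 0.5456.

share on x_2 = 0.5456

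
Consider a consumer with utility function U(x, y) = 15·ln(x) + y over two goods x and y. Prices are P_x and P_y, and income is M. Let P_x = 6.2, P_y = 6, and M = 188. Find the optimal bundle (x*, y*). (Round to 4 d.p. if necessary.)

Set MRS = P_x/P_y: (15/x)/1 = P_x/P_y.
So x*(P_x,P_y) = 15·P_y/P_x, independent of income; and y* = (M − 15·P_y)/P_y.
At the given prices: x* = 15·6/6.2 = 14.5161, and y* = 16.3333.

x* = 14.5161, y* = 16.3333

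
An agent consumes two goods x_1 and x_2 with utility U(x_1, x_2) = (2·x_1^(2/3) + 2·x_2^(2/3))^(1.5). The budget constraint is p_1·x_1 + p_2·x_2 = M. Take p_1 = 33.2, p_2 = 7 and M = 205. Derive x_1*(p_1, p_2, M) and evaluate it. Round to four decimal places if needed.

From the CES first-order condition, (x_2/x_1)^(1/3) = p_1/p_2.
Hence x_2/x_1 = (p_1/p_2)^(1/(1/3)), i.e. raised to the 3 power.
With the ratio pinned down, the budget gives x_1* = M/(p_1 + p_2·(x_2/x_1)) and x_2* = (x_2/x_1)·x_1*.
Numerically x_2/x_1 = 106.68912, so x_1* = 205/(33.2 + 7·106.68912) = 0.2628.

x_1* = 0.2628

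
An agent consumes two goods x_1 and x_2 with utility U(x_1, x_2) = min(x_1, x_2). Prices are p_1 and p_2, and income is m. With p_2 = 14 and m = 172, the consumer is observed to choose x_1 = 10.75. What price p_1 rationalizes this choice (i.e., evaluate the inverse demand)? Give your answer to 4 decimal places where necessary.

Leontief preferences: the optimum is at the kink where x_1/1 = x_2/1, i.e. x_2 = x_1.
Budget: p_1·x_1 + p_2·x_1 = m, so (p_1 + p_2)·x_1 = m.
Demand: x_1*(p_1,p_2,m) = m/(p_1 + p_2), x_2* = m/(p_1 + p_2).
Set x_1* = 10.75 in the demand function and solve for p_1: p_1 = 2.

p_1 = 2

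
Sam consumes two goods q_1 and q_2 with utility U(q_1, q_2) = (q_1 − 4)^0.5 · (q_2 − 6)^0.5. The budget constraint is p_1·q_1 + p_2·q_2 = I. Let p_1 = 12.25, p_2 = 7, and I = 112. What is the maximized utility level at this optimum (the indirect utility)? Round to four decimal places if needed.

V = 1.1339

Let q_1' = q_1−4, q_2' = q_2−6. MRS = q_2'/q_1' = p_1/p_2.
Substituting into the budget: q_1* = 4 + 0.5·(I − 4·p_1 − 6·p_2)/p_1, and q_2* = 6 + 0.5·(…)/p_2.
Discretionary income = 112 − 4·12.25 − 6·7 = 21; q_1* = 4 + 0.5·21/12.25 = 4.8571; q_2* = 6 + 0.5·21/7 = 7.5.
Utility at the optimum: U(4.8571, 7.5) = 1.1339.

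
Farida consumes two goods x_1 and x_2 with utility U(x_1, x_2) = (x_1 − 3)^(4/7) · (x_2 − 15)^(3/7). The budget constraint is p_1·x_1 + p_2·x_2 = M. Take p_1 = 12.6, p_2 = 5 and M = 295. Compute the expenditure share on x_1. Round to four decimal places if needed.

share on x_1 = 0.4811

Let x_1' = x_1−3, x_2' = x_2−15. MRS = (4/3)·x_2'/x_1' = p_1/p_2.
After buying the subsistence bundle (3, 15), a share 4/7 of the remaining income goes to x_1: x_1* = 3 + 4/7·(M − 3p_1 − 15p_2)/p_1.
Discretionary income = 295 − 3·12.6 − 15·5 = 182.2; x_1* = 3 + 4/7·182.2/12.6 = 11.263; x_2* = 15 + 3/7·182.2/5 = 30.6171.
Expenditure on x_1: 12.6·11.263 = 141.9143; share = 0.4811.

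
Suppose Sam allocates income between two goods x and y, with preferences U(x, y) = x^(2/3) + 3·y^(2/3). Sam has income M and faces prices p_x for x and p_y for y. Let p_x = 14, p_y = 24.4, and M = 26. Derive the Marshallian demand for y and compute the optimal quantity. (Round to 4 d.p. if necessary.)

y* = 0.9578

Substitute y = (y/x)·x into the budget: x* = M/(p_x + p_y·(y/x)).
Numerically y/x = 5.100096, so x* = 26/(14 + 24.4·5.100096) = 0.1878 and y* = 5.100096·0.1878 = 0.9578.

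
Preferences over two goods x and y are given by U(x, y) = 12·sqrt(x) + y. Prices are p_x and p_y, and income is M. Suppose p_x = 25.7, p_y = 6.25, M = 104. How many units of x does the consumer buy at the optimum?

Thus x* = (6·p_y/p_x)² — independent of M — with the rest of income spent on y.
Plugging in: x* = (6·6.25/25.7)² = 2.1291.

x* = 2.1291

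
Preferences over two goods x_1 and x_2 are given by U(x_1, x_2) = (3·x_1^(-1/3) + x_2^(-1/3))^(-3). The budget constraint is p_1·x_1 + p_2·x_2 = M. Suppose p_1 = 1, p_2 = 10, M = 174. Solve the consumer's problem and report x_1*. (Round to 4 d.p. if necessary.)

x_1* = 97.7465

From the CES first-order condition, 3·(x_2/x_1)^(4/3) = p_1/p_2.
Hence x_2/x_1 = ((1/3)·p_1/p_2)^(1/(4/3)), i.e. raised to the 0.75 power.
With the ratio pinned down, the budget gives x_1* = M/(p_1 + p_2·(x_2/x_1)) and x_2* = (x_2/x_1)·x_1*.
Numerically x_2/x_1 = 0.078012, so x_1* = 174/(1 + 10·0.078012) = 97.7465.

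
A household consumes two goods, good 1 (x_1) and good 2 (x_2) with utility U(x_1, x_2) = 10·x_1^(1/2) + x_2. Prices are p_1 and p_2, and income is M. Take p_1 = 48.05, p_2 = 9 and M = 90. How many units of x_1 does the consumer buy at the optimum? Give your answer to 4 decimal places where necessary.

Plugging in: x_1* = (5·9/48.05)² = 0.8771.

x_1* = 0.8771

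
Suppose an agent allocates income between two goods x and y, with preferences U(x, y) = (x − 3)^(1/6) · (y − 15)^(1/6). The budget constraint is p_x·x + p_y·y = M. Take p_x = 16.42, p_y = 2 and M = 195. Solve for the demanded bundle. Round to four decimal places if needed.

MRS = (y−15)/(x−3). Tangency with p_x/p_y gives y−15 = (p_x/p_y)·(x−3).
Substituting into the budget: x* = 3 + 0.5·(M − 3·p_x − 15·p_y)/p_x, and y* = 15 + 0.5·(…)/p_y.
Discretionary income = 195 − 3·16.42 − 15·2 = 115.74; x* = 3 + 0.5·115.74/16.42 = 6.5244; y* = 15 + 0.5·115.74/2 = 43.935.

x* = 6.5244, y* = 43.935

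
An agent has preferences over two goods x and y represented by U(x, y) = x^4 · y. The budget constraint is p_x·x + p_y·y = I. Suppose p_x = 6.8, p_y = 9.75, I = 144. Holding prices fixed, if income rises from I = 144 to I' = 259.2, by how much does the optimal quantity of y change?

Δy* = 2.3631

Demand: x*(p_x,p_y,I) = 0.8·I/p_x and y* = 0.2·I/p_y.
At p_x=6.8, p_y=9.75, I=144: y* = 0.2·144/9.75 = 2.9538.
At I' = 259.2: y* = 5.3169. Change: 5.3169 − 2.9538 = 2.3631.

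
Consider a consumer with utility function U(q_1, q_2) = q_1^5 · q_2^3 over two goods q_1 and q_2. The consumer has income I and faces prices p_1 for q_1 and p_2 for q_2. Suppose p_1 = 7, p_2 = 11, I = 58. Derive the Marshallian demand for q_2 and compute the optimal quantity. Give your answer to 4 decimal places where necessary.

The MRS is (5/3)·q_2/q_1. Set MRS = p_1/p_2.
So 5·p_2·q_2 = 3·p_1·q_1; combined with the budget, a share 0.625 of income goes to q_1.
Demand: q_1*(p_1,p_2,I) = 0.625·I/p_1 and q_2* = 0.375·I/p_2.
At p_1=7, p_2=11, I=58: q_2* = 0.375·58/11 = 1.9773.

q_2* = 1.9773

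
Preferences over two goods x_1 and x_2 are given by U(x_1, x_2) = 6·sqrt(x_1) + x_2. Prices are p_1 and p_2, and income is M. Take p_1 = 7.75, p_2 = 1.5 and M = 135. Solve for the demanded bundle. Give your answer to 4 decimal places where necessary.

Set MRS = p_1/p_2: 3·x_1^(−1/2) = p_1/p_2.
Solve: √x_1 = 3·p_2/p_1, so x_1*(p_1,p_2) = (3·p_2/p_1)², and x_2* = (M − p_1·x_1*)/p_2.
Plugging in: x_1* = (3·1.5/7.75)² = 0.3371, x_2* = 88.2581.

x_1* = 0.3371, x_2* = 88.2581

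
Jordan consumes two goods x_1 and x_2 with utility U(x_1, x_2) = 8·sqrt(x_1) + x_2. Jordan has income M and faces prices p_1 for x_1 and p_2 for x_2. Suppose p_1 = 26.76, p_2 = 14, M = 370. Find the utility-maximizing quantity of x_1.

Set MRS = p_1/p_2: 4·x_1^(−1/2) = p_1/p_2.
Solve: √x_1 = 4·p_2/p_1, so x_1*(p_1,p_2) = (4·p_2/p_1)², and x_2* = (M − p_1·x_1*)/p_2.
Plugging in: x_1* = (4·14/26.76)² = 4.3793.

x_1* = 4.3793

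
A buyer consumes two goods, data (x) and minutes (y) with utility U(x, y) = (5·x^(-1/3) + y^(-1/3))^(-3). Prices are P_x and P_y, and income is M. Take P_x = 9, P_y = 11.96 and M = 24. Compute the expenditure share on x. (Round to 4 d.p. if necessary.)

share on x = 0.7569

MU_x ∝ 5·x^(-4/3), MU_y ∝ y^(-4/3), so MRS = 5·(y/x)^(4/3) = P_x/P_y.
Hence y/x = ((1/5)·P_x/P_y)^(1/(4/3)), i.e. raised to the 0.75 power.
With the ratio pinned down, the budget gives x* = M/(P_x + P_y·(y/x)) and y* = (y/x)·x*.
Numerically y/x = 0.241633, so x* = 24/(9 + 11.96·0.241633) = 2.0185 and y* = 0.241633·2.0185 = 0.4877.
Expenditure on x: 9·2.0185 = 18.1666; share = 0.7569.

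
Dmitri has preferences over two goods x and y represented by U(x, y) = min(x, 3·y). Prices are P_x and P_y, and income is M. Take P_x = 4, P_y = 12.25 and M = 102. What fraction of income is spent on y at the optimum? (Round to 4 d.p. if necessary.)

With perfect complements, no substitution: consume in ratio x:y = 3:1.
Budget: P_x·x + P_y·(1/3)·x = M, so (3·P_x + P_y)·x = 3·M.
Demand: x*(P_x,P_y,M) = 3·M/(3·P_x + P_y), y* = M/(3·P_x + P_y).
Here 3·4 + 12.25 = 24.25, giving x* = 12.6186 and y* = 4.2062.
Expenditure on y: 12.25·4.2062 = 51.5258; share = 0.5052.

share on y = 0.5052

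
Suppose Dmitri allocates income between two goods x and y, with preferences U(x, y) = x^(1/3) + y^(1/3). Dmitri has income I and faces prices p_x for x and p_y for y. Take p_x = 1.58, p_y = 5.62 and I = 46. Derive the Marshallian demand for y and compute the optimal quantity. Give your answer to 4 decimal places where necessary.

MU_x ∝ x^(-2/3), MU_y ∝ y^(-2/3), so MRS = (y/x)^(2/3) = p_x/p_y.
Solve for the ratio: y/x = [p_x/p_y]^(1.5).
Substitute y = (y/x)·x into the budget: x* = I/(p_x + p_y·(y/x)).
Numerically y/x = 0.149067, so x* = 46/(1.58 + 5.62·0.149067) = 19.0259 and y* = 0.149067·19.0259 = 2.8361.

y* = 2.8361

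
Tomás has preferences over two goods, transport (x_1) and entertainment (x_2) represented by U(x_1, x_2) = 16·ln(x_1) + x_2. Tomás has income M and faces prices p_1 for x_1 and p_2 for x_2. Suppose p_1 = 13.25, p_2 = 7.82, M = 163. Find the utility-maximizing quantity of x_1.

x_1* = 9.443

So x_1*(p_1,p_2) = 16·p_2/p_1, independent of income; and x_2* = (M − 16·p_2)/p_2.
At the given prices: x_1* = 16·7.82/13.25 = 9.443.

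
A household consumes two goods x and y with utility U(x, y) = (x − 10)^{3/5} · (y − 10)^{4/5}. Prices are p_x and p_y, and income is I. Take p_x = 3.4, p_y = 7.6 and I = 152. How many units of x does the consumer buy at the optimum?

MRS = (3/4)·(y−10)/(x−10). Tangency with p_x/p_y gives y−10 = (4/3)·(p_x/p_y)·(x−10).
After buying the subsistence bundle (10, 10), a share 3/7 of the remaining income goes to x: x* = 10 + 3/7·(I − 10p_x − 10p_y)/p_x.
Discretionary income = 152 − 10·3.4 − 10·7.6 = 42; x* = 10 + 3/7·42/3.4 = 15.2941.

x* = 15.2941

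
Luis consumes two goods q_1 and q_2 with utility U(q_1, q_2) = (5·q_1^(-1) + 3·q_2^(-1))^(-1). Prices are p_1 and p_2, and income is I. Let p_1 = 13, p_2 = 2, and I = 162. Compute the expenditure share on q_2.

share on q_2 = 0.233

From the CES first-order condition, (5/3)·(q_2/q_1)^(2) = p_1/p_2.
Hence q_2/q_1 = ((3/5)·p_1/p_2)^(1/(2)), i.e. raised to the 0.5 power.
Substitute q_2 = (q_2/q_1)·q_1 into the budget: q_1* = I/(p_1 + p_2·(q_2/q_1)).
Numerically q_2/q_1 = 1.974842, so q_1* = 162/(13 + 2·1.974842) = 9.5577 and q_2* = 1.974842·9.5577 = 18.8749.
Expenditure on q_2: 2·18.8749 = 37.7499; share = 0.233.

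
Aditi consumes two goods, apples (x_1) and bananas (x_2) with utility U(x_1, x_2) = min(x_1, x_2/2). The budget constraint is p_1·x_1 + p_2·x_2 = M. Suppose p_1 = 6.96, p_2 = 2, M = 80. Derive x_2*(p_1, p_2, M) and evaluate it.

x_2* = 14.5985

With perfect complements, no substitution: consume in ratio x_1:x_2 = 1:2.
Budget: p_1·x_1 + p_2·2·x_1 = M, so (p_1 + 2·p_2)·x_1 = M.
Demand: x_1*(p_1,p_2,M) = M/(p_1 + 2·p_2), x_2* = 2·M/(p_1 + 2·p_2).
Here 6.96 + 2·2 = 10.96, giving x_2* = 14.5985.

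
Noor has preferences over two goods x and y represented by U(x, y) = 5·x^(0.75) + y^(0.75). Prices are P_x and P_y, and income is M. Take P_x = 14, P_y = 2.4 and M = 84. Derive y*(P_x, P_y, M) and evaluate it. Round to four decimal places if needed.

MRS = MU_x/MU_y = 5·(y/x)^(0.25). Set equal to P_x/P_y.
Hence y/x = ((1/5)·P_x/P_y)^(1/(0.25)), i.e. raised to the 4 power.
With the ratio pinned down, the budget gives x* = M/(P_x + P_y·(y/x)) and y* = (y/x)·x*.
Numerically y/x = 1.852623, so x* = 84/(14 + 2.4·1.852623) = 4.5538 and y* = 1.852623·4.5538 = 8.4364.

y* = 8.4364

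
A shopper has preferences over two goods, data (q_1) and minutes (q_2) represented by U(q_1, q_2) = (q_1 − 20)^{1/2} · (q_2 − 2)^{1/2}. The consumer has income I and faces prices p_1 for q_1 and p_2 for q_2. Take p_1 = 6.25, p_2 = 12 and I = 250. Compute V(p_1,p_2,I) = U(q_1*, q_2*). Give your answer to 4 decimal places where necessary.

After buying the subsistence bundle (20, 2), a share 0.5 of the remaining income goes to q_1: q_1* = 20 + 0.5·(I − 20p_1 − 2p_2)/p_1.
Discretionary income = 250 − 20·6.25 − 2·12 = 101; q_1* = 20 + 0.5·101/6.25 = 28.08; q_2* = 2 + 0.5·101/12 = 6.2083.
Utility at the optimum: U(28.08, 6.2083) = 5.8312.

V = 5.8312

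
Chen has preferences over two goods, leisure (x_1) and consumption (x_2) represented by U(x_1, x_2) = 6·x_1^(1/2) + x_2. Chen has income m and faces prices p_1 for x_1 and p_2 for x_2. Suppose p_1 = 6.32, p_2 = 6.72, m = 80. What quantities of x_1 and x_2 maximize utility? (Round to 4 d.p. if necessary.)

x_1* = 10.1753, x_2* = 2.3351

Utility is quasi-linear in x_2; the FOC for x_1 is 3/√x_1 = p_1/p_2.
Thus x_1* = (3·p_2/p_1)² — independent of m — with the rest of income spent on x_2.
Plugging in: x_1* = (3·6.72/6.32)² = 10.1753, x_2* = 2.3351.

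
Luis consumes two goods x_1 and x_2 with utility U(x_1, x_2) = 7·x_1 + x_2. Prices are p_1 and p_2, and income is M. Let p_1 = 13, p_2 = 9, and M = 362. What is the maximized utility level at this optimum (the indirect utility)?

x_1 gives more utility per dollar, so spend all income on x_1: x_1* = M/p_1, x_2* = 0.
Numerically: x_1* = 27.8462, x_2* = 0.
Utility at the optimum: U(27.8462, 0) = 194.9231.

V = 194.9231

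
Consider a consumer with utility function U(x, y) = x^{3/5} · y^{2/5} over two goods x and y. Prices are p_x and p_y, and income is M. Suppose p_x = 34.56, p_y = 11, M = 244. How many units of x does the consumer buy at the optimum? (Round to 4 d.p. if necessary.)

Tangency: MRS = (3/2)·y/x = p_x/p_y.
Rearranging, p_y·y = (2/3)·p_x·x. Substituting into the budget gives p_x·x·(1 + (2/3)) = M.
Demand: x*(p_x,p_y,M) = 0.6·M/p_x and y* = 0.4·M/p_y.
At p_x=34.56, p_y=11, M=244: x* = 0.6·244/34.56 = 4.2361.

x* = 4.2361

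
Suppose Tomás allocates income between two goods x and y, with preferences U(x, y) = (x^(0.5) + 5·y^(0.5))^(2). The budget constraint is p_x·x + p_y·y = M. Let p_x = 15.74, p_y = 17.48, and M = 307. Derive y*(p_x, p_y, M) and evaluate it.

MU_x ∝ x^(-0.5), MU_y ∝ 5·y^(-0.5), so MRS = (1/5)·(y/x)^(0.5) = p_x/p_y.
Hence y/x = (5·p_x/p_y)^(1/(0.5)), i.e. raised to the 2 power.
Substitute y = (y/x)·x into the budget: x* = M/(p_x + p_y·(y/x)).
Numerically y/x = 20.2706, so x* = 307/(15.74 + 17.48·20.2706) = 0.8296 and y* = 20.2706·0.8296 = 16.8159.

y* = 16.8159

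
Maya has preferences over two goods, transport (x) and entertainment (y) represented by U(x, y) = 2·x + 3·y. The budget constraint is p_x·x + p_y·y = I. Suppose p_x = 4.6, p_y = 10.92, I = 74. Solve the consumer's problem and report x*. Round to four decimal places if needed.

Perfect substitutes: compare marginal utility per dollar. 2/p_x vs 3/p_y → 0.4348 vs 0.2747.
x gives more utility per dollar, so spend all income on x: x* = I/p_x, y* = 0.
Numerically: x* = 16.087, y* = 0.

x* = 16.087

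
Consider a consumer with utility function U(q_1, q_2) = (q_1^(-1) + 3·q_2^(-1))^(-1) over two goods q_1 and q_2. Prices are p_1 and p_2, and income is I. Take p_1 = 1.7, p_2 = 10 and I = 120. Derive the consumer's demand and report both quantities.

q_1* = 13.5725, q_2* = 9.6927

From the CES first-order condition, (1/3)·(q_2/q_1)^(2) = p_1/p_2.
Hence q_2/q_1 = (3·p_1/p_2)^(1/(2)), i.e. raised to the 0.5 power.
With the ratio pinned down, the budget gives q_1* = I/(p_1 + p_2·(q_2/q_1)) and q_2* = (q_2/q_1)·q_1*.
Numerically q_2/q_1 = 0.714143, so q_1* = 120/(1.7 + 10·0.714143) = 13.5725 and q_2* = 0.714143·13.5725 = 9.6927.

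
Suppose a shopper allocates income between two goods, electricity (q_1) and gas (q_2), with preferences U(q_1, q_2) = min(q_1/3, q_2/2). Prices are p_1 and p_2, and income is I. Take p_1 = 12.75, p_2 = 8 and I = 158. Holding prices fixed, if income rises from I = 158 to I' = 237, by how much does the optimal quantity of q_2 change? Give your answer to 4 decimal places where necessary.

Leontief preferences: the optimum is at the kink where q_1/3 = q_2/2, i.e. q_2 = (2/3)·q_1.
Budget: p_1·q_1 + p_2·(2/3)·q_1 = I, so (3·p_1 + 2·p_2)·q_1 = 3·I.
Demand: q_1*(p_1,p_2,I) = 3·I/(3·p_1 + 2·p_2), q_2* = 2·I/(3·p_1 + 2·p_2).
Here 3·12.75 + 2·8 = 54.25, giving q_2* = 5.8249.
At I' = 237: q_2* = 8.7373. Change: 8.7373 − 5.8249 = 2.9124.

Δq_2* = 2.9124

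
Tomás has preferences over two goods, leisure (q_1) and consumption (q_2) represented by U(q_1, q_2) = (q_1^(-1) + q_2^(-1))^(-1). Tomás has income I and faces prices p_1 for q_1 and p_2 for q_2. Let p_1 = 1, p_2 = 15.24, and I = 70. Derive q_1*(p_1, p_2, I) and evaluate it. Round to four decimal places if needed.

q_1* = 14.2745

Substitute q_2 = (q_2/q_1)·q_1 into the budget: q_1* = I/(p_1 + p_2·(q_2/q_1)).
Numerically q_2/q_1 = 0.256158, so q_1* = 70/(1 + 15.24·0.256158) = 14.2745.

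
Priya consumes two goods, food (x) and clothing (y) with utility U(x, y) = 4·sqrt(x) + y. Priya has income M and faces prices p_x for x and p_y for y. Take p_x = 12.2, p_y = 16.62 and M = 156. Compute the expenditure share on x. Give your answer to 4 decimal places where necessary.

MU_x = 2/√x, MU_y = 1. Tangency: 2/√x = p_x/p_y.
Solve: √x = 2·p_y/p_x, so x*(p_x,p_y) = (2·p_y/p_x)², and y* = (M − p_x·x*)/p_y.
Plugging in: x* = (2·16.62/12.2)² = 7.4234, y* = 3.9371.
Expenditure on x: 12.2·7.4234 = 90.5654; share = 0.5805.

share on x = 0.5805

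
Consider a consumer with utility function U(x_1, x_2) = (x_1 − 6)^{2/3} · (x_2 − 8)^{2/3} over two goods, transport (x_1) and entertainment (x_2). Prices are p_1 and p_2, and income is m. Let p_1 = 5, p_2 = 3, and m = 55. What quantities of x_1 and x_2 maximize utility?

Let x_1' = x_1−6, x_2' = x_2−8. MRS = x_2'/x_1' = p_1/p_2.
After buying the subsistence bundle (6, 8), a share 0.5 of the remaining income goes to x_1: x_1* = 6 + 0.5·(m − 6p_1 − 8p_2)/p_1.
Discretionary income = 55 − 6·5 − 8·3 = 1; x_1* = 6 + 0.5·1/5 = 6.1; x_2* = 8 + 0.5·1/3 = 8.1667.

x_1* = 6.1, x_2* = 8.1667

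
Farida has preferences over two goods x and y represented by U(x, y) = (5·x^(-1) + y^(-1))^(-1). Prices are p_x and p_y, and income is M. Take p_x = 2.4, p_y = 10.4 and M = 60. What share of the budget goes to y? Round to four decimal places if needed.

With the ratio pinned down, the budget gives x* = M/(p_x + p_y·(y/x)) and y* = (y/x)·x*.
Numerically y/x = 0.214834, so x* = 60/(2.4 + 10.4·0.214834) = 12.947 and y* = 0.214834·12.947 = 2.7815.
Expenditure on y: 10.4·2.7815 = 28.9272; share = 0.4821.

share on y = 0.4821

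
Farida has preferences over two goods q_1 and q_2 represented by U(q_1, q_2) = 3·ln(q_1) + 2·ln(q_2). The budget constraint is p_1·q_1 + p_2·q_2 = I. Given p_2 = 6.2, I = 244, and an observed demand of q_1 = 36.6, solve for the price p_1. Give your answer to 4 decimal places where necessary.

Tangency: MRS = (3/2)·q_2/q_1 = p_1/p_2.
So 3·p_2·q_2 = 2·p_1·q_1; combined with the budget, a share 0.6 of income goes to q_1.
Demand: q_1*(p_1,p_2,I) = 0.6·I/p_1 and q_2* = 0.4·I/p_2.
Set q_1* = 36.6 in the demand function and solve for p_1: p_1 = 4.

p_1 = 4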